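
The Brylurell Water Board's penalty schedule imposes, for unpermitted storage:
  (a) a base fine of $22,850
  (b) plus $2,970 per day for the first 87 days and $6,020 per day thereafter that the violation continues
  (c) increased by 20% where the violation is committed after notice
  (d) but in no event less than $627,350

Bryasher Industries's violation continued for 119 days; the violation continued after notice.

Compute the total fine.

$627,350

First 87 days: 87 × $2,970 = $258,390
Remaining days: (119 − 87) × $6,020 = $192,640
Per-day component: $258,390 + $192,640 = $451,030
Base plus per-day: $22,850 + $451,030 = $473,880
Enhancement: 20% of $473,880 = $94,776
Enhanced fine: $473,880 + $94,776 = $568,656
Minimum $627,350: $568,656 is below the minimum → $627,350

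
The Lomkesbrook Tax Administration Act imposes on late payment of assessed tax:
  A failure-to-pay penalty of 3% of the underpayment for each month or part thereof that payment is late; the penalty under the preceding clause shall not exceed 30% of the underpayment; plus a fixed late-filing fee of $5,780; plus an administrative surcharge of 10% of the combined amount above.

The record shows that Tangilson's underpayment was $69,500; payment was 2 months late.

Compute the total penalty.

$10,945

Accrued rate: 3% × 2 = 6%, capped at 30% → 6%
Failure-to-pay penalty: 6% of $69,500 = $4,170
Penalty before surcharge: $4,170 + $5,780 = $9,950
Administrative surcharge: 10% of $9,950 = $995
Total penalty: $9,950 + $995 = $10,945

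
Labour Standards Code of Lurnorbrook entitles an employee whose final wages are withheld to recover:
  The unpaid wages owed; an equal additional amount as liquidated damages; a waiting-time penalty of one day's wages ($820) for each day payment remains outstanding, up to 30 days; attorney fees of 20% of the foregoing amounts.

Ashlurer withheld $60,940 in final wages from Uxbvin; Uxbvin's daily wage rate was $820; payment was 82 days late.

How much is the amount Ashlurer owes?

Liquidated damages (equal amount): $60,940
Penalty days: min(82, 30) = 30
Waiting-time penalty: 30 × $820 = $24,600
Subtotal: $60,940 + $60,940 + $24,600 = $146,480
Attorney fees: 20% of $146,480 = $29,296
Total award: $146,480 + $29,296 = $175,776

Total award: $175,776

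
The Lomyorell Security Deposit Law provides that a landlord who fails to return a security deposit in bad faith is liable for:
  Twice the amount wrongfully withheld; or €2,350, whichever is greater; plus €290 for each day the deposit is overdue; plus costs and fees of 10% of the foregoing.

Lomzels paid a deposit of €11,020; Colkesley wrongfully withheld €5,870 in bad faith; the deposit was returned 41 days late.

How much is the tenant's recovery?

Doubled: 2 × €5,870 = €11,740
Minimum €2,350: €11,740 meets the minimum, no increase.
Late-return penalty: 41 × €290 = €11,890
Damages plus late penalty: €11,740 + €11,890 = €23,630
Costs and fees: 10% of €23,630 = €2,363
Total recovery: €23,630 + €2,363 = €25,993

Recovery: €25,993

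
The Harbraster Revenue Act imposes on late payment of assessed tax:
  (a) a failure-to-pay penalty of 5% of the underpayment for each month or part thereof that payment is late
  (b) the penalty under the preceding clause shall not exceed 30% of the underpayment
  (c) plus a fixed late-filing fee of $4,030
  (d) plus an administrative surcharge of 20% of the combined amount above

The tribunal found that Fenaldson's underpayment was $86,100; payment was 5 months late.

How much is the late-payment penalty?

Accrued rate: 5% × 5 = 25%, capped at 30% → 25%
Failure-to-pay penalty: 25% of $86,100 = $21,525
Penalty before surcharge: $21,525 + $4,030 = $25,555
Administrative surcharge: 20% of $25,555 = $5,111
Total penalty: $25,555 + $5,111 = $30,666

$30,666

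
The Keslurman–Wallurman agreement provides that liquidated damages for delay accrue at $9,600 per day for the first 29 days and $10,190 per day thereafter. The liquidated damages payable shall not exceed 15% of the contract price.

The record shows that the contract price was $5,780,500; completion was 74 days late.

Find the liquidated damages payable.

$736,950

First 29 days: 29 × $9,600 = $278,400
Remaining days: (74 − 29) × $10,190 = $458,550
Accrued per-day damages: $278,400 + $458,550 = $736,950
Cap: 15% of $5,780,500 = $867,075
Cap at $867,075: $736,950 is within the cap, no reduction.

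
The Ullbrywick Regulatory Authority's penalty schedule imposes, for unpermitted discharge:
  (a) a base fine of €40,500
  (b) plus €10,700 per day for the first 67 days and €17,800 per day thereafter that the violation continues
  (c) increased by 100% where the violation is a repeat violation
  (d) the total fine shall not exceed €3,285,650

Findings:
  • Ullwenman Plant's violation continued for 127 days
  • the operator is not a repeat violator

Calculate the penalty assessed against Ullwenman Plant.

First 67 days: 67 × €10,700 = €716,900
Remaining days: (127 − 67) × €17,800 = €1,068,000
Per-day component: €716,900 + €1,068,000 = €1,784,900
Base plus per-day: €40,500 + €1,784,900 = €1,825,400
The operator is not a repeat violator: no 100% increase.
Cap at €3,285,650: €1,825,400 is within the cap, no reduction.

€1,825,400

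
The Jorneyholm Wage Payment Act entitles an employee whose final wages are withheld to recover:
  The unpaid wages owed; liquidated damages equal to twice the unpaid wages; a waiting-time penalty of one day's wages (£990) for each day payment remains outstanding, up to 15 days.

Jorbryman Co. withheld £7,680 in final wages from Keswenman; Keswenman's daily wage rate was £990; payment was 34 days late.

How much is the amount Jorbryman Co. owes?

£37,890

Doubled: 2 × £7,680 = £15,360
Penalty days: min(34, 15) = 15
Waiting-time penalty: 15 × £990 = £14,850
Total award: £7,680 + £15,360 + £14,850 = £37,890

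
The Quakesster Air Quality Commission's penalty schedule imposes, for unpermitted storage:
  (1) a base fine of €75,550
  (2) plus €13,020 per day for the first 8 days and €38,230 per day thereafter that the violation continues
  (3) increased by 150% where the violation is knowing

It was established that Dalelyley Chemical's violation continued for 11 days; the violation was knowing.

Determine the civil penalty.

€736,000

First 8 days: 8 × €13,020 = €104,160
Remaining days: (11 − 8) × €38,230 = €114,690
Per-day component: €104,160 + €114,690 = €218,850
Base plus per-day: €75,550 + €218,850 = €294,400
Enhancement: 150% of €294,400 = €441,600
Enhanced fine: €294,400 + €441,600 = €736,000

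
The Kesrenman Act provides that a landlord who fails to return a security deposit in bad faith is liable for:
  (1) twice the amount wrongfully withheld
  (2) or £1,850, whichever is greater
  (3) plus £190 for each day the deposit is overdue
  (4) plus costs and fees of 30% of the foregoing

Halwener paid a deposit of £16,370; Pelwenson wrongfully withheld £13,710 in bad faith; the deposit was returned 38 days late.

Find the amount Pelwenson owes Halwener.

Doubled: 2 × £13,710 = £27,420
Minimum £1,850: £27,420 meets the minimum, no increase.
Late-return penalty: 38 × £190 = £7,220
Damages plus late penalty: £27,420 + £7,220 = £34,640
Costs and fees: 30% of £34,640 = £10,392
Total recovery: £34,640 + £10,392 = £45,032

£45,032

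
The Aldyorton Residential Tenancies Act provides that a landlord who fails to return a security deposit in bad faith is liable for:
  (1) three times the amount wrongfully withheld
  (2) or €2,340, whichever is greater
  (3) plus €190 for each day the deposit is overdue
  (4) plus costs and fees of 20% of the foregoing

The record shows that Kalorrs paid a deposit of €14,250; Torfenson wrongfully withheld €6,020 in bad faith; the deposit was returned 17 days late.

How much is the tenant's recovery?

Trebled: 3 × €6,020 = €18,060
Minimum €2,340: €18,060 meets the minimum, no increase.
Late-return penalty: 17 × €190 = €3,230
Damages plus late penalty: €18,060 + €3,230 = €21,290
Costs and fees: 20% of €21,290 = €4,258
Total recovery: €21,290 + €4,258 = €25,548

€25,548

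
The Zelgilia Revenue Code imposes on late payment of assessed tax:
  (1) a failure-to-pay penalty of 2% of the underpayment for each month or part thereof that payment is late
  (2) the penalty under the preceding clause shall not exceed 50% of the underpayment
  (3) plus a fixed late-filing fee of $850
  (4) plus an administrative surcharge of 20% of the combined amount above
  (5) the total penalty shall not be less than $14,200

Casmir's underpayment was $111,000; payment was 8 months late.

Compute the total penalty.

$22,332

Accrued rate: 2% × 8 = 16%, capped at 50% → 16%
Failure-to-pay penalty: 16% of $111,000 = $17,760
Penalty before surcharge: $17,760 + $850 = $18,610
Administrative surcharge: 20% of $18,610 = $3,722
Total penalty: $18,610 + $3,722 = $22,332
Minimum $14,200: $22,332 meets the minimum, no increase.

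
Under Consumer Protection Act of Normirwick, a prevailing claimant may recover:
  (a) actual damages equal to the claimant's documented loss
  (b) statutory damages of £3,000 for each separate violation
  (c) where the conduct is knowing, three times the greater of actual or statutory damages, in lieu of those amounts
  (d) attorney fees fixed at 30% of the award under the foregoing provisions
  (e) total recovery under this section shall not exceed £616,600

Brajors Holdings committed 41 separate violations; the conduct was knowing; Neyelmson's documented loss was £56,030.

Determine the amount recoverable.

Statutory damages: 41 × £3,000 = £123,000
Greater of actual damages (£56,030) or statutory damages (£123,000): £123,000
Trebled: 3 × £123,000 = £369,000
Attorney fees: 30% of £369,000 = £110,700
Total before cap: £369,000 + £110,700 = £479,700
Cap at £616,600: £479,700 is within the cap, no reduction.

£479,700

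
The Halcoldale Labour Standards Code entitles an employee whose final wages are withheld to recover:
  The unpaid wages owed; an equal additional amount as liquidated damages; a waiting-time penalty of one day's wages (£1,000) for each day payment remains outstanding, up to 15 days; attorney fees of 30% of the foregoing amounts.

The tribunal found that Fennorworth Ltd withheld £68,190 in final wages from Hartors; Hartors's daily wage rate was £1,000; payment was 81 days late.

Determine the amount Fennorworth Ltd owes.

Liquidated damages (equal amount): £68,190
Penalty days: min(81, 15) = 15
Waiting-time penalty: 15 × £1,000 = £15,000
Subtotal: £68,190 + £68,190 + £15,000 = £151,380
Attorney fees: 30% of £151,380 = £45,414
Total award: £151,380 + £45,414 = £196,794

Total award: £196,794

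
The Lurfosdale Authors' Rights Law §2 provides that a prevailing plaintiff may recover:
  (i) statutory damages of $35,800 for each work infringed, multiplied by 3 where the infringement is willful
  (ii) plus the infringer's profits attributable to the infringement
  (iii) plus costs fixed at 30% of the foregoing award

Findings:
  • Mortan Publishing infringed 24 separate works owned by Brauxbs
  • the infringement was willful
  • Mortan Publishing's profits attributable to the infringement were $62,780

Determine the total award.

$3,432,494

Statutory damages: 24 × $35,800 = $859,200
Trebled: 3 × $859,200 = $2,577,600
Combined award: $2,577,600 + $62,780 = $2,640,380
Costs: 30% of $2,640,380 = $792,114
Award plus costs: $2,640,380 + $792,114 = $3,432,494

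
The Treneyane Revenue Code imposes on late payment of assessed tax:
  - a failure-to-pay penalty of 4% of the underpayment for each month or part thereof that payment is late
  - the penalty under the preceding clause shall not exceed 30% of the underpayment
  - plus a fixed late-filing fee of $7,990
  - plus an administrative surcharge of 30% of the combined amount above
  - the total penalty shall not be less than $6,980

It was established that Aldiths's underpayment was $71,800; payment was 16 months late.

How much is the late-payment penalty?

$38,389

Accrued rate: 4% × 16 = 64%, capped at 30% → 30%
Failure-to-pay penalty: 30% of $71,800 = $21,540
Penalty before surcharge: $21,540 + $7,990 = $29,530
Administrative surcharge: 30% of $29,530 = $8,859
Total penalty: $29,530 + $8,859 = $38,389
Minimum $6,980: $38,389 meets the minimum, no increase.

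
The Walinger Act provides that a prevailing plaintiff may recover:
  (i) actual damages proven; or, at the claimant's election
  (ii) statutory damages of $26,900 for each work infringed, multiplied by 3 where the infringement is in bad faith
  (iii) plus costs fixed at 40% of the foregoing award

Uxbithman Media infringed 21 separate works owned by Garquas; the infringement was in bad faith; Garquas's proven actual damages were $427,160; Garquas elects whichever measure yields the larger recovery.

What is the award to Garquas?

Award: $2,372,580

Statutory damages: 21 × $26,900 = $564,900
Trebled: 3 × $564,900 = $1,694,700
Greater of actual damages ($427,160) or enhanced statutory damages ($1,694,700): $1,694,700
Costs: 40% of $1,694,700 = $677,880
Award plus costs: $1,694,700 + $677,880 = $2,372,580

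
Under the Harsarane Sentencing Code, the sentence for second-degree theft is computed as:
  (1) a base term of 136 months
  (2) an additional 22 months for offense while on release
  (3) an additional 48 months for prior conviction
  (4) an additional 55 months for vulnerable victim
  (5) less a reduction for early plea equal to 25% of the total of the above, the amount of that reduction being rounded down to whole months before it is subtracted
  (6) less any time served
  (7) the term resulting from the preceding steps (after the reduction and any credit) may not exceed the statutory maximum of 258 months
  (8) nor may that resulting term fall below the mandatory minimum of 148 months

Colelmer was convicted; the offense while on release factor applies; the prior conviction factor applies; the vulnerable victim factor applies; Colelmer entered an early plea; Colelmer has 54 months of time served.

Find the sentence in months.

Offense while on release enhancement: +22 months
Prior conviction enhancement: +48 months
Vulnerable victim enhancement: +55 months
Adjusted term: 136 months + 22 months + 48 months + 55 months = 261 months
Early plea reduction: 25% of 261 months = 65 months (rounded down)
After reduction: 261 − 65 = 196 months
Less time served: 196 months − 54 months = 142 months
Cap at 258 months: 142 months is within the cap, no reduction.
Minimum 148 months: 142 months is below the minimum → 148 months

148 months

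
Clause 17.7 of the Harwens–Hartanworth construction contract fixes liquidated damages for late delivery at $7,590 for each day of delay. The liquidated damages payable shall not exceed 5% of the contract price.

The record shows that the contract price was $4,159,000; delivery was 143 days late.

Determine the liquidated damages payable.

$207,950

Per-day damages: 143 × $7,590 = $1,085,370
Cap: 5% of $4,159,000 = $207,950
Cap at $207,950: $1,085,370 exceeds the cap → $207,950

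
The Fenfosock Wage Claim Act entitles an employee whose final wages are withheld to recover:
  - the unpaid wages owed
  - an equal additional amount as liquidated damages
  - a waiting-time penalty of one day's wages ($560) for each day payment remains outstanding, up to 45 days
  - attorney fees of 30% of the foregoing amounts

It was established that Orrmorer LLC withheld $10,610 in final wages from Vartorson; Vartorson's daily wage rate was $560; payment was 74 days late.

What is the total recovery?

Total award: $60,346

Liquidated damages (equal amount): $10,610
Penalty days: min(74, 45) = 45
Waiting-time penalty: 45 × $560 = $25,200
Subtotal: $10,610 + $10,610 + $25,200 = $46,420
Attorney fees: 30% of $46,420 = $13,926
Total award: $46,420 + $13,926 = $60,346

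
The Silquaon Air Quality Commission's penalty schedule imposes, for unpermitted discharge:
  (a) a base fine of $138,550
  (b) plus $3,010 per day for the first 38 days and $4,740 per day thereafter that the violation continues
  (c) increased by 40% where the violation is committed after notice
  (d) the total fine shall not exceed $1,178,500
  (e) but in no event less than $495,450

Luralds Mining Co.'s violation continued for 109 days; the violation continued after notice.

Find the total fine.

First 38 days: 38 × $3,010 = $114,380
Remaining days: (109 − 38) × $4,740 = $336,540
Per-day component: $114,380 + $336,540 = $450,920
Base plus per-day: $138,550 + $450,920 = $589,470
Enhancement: 40% of $589,470 = $235,788
Enhanced fine: $589,470 + $235,788 = $825,258
Cap at $1,178,500: $825,258 is within the cap, no reduction.
Minimum $495,450: $825,258 meets the minimum, no increase.

$825,258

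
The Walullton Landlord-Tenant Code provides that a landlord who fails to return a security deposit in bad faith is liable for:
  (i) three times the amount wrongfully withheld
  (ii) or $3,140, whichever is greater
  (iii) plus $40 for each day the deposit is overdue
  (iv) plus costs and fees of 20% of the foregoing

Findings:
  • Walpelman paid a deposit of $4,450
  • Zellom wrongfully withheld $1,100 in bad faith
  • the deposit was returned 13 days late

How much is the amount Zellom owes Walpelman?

Trebled: 3 × $1,100 = $3,300
Minimum $3,140: $3,300 meets the minimum, no increase.
Late-return penalty: 13 × $40 = $520
Damages plus late penalty: $3,300 + $520 = $3,820
Costs and fees: 20% of $3,820 = $764
Total recovery: $3,820 + $764 = $4,584

$4,584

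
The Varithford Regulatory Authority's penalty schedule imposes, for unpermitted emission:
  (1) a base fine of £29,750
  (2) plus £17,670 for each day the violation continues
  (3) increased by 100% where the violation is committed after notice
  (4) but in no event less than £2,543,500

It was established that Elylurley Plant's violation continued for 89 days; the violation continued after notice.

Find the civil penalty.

£3,204,760

Per-day component: 89 × £17,670 = £1,572,630
Base plus per-day: £29,750 + £1,572,630 = £1,602,380
Enhancement: 100% of £1,602,380 = £1,602,380
Enhanced fine: £1,602,380 + £1,602,380 = £3,204,760
Minimum £2,543,500: £3,204,760 meets the minimum, no increase.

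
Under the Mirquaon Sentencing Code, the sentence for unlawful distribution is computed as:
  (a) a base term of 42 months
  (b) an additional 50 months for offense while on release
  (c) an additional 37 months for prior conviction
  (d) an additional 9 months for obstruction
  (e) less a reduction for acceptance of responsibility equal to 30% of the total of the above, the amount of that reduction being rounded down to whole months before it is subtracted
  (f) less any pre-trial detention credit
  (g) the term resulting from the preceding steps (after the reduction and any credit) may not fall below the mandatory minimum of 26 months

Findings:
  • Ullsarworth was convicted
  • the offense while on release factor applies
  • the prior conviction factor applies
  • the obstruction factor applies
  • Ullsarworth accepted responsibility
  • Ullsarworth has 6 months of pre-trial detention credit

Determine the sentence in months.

Offense while on release enhancement: +50 months
Prior conviction enhancement: +37 months
Obstruction enhancement: +9 months
Adjusted term: 42 months + 50 months + 37 months + 9 months = 138 months
Acceptance of responsibility reduction: 30% of 138 months = 41 months (rounded down)
After reduction: 138 − 41 = 97 months
Less pre-trial detention credit: 97 months − 6 months = 91 months
Minimum 26 months: 91 months meets the minimum, no increase.

91 months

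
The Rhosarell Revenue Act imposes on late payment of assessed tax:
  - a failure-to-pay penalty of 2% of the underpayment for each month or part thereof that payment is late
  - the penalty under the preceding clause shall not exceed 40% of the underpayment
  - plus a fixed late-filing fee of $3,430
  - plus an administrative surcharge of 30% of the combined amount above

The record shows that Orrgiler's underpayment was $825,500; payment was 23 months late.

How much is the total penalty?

Accrued rate: 2% × 23 = 46%, capped at 40% → 40%
Failure-to-pay penalty: 40% of $825,500 = $330,200
Penalty before surcharge: $330,200 + $3,430 = $333,630
Administrative surcharge: 30% of $333,630 = $100,089
Total penalty: $333,630 + $100,089 = $433,719

Penalty: $433,719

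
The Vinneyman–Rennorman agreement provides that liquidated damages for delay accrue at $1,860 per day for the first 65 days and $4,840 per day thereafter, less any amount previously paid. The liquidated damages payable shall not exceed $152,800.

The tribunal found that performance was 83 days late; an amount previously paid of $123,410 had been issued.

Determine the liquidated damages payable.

First 65 days: 65 × $1,860 = $120,900
Remaining days: (83 − 65) × $4,840 = $87,120
Accrued per-day damages: $120,900 + $87,120 = $208,020
Less amount previously paid: $208,020 − $123,410 = $84,610
Cap at $152,800: $84,610 is within the cap, no reduction.

$84,610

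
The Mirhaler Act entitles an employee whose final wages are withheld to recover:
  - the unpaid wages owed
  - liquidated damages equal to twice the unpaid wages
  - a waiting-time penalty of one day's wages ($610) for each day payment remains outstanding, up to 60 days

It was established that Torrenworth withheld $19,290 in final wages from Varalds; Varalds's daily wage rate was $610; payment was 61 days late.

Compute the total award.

$94,470

Doubled: 2 × $19,290 = $38,580
Penalty days: min(61, 60) = 60
Waiting-time penalty: 60 × $610 = $36,600
Total award: $19,290 + $38,580 + $36,600 = $94,470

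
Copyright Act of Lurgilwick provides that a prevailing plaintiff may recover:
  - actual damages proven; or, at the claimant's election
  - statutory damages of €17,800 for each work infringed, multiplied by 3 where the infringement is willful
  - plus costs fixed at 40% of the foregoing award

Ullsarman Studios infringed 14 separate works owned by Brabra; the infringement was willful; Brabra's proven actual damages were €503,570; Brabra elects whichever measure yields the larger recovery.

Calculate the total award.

Statutory damages: 14 × €17,800 = €249,200
Trebled: 3 × €249,200 = €747,600
Greater of actual damages (€503,570) or enhanced statutory damages (€747,600): €747,600
Costs: 40% of €747,600 = €299,040
Award plus costs: €747,600 + €299,040 = €1,046,640

€1,046,640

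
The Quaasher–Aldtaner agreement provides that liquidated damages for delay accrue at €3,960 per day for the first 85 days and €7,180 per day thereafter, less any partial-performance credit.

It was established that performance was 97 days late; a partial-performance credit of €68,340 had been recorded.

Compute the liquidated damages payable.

First 85 days: 85 × €3,960 = €336,600
Remaining days: (97 − 85) × €7,180 = €86,160
Accrued per-day damages: €336,600 + €86,160 = €422,760
Less partial-performance credit: €422,760 − €68,340 = €354,420

€354,420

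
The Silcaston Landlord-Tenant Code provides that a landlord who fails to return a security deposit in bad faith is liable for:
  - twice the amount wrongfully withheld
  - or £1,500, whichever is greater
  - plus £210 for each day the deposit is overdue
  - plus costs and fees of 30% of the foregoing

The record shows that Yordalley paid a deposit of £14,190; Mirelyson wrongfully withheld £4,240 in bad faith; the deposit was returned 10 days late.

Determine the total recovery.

£13,754

Doubled: 2 × £4,240 = £8,480
Minimum £1,500: £8,480 meets the minimum, no increase.
Late-return penalty: 10 × £210 = £2,100
Damages plus late penalty: £8,480 + £2,100 = £10,580
Costs and fees: 30% of £10,580 = £3,174
Total recovery: £10,580 + £3,174 = £13,754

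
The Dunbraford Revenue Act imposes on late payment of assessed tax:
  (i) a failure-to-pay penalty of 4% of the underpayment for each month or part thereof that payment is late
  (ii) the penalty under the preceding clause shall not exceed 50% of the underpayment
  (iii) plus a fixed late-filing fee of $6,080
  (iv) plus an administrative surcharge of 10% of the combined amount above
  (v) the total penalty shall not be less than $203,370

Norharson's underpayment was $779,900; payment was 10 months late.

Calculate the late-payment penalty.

Accrued rate: 4% × 10 = 40%, capped at 50% → 40%
Failure-to-pay penalty: 40% of $779,900 = $311,960
Penalty before surcharge: $311,960 + $6,080 = $318,040
Administrative surcharge: 10% of $318,040 = $31,804
Total penalty: $318,040 + $31,804 = $349,844
Minimum $203,370: $349,844 meets the minimum, no increase.

$349,844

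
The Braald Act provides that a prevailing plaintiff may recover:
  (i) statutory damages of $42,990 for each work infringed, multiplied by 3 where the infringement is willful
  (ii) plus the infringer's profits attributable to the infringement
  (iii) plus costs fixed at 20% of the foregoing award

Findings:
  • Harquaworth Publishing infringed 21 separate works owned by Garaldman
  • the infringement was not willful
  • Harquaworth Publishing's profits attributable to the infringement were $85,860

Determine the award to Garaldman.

Award: $1,186,380

Statutory damages: 21 × $42,990 = $902,790
Infringement not willful: no ×3 enhancement.
Combined award: $902,790 + $85,860 = $988,650
Costs: 20% of $988,650 = $197,730
Award plus costs: $988,650 + $197,730 = $1,186,380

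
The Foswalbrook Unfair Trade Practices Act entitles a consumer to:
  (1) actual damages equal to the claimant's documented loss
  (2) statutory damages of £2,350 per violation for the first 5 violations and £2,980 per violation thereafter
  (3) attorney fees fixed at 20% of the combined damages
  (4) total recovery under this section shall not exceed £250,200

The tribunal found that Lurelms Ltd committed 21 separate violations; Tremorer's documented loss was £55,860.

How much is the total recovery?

Total recovery: £138,348

First 5 violations: 5 × £2,350 = £11,750
Remaining violations: (21 − 5) × £2,980 = £47,680
Statutory damages: £11,750 + £47,680 = £59,430
Combined damages: £55,860 + £59,430 = £115,290
Attorney fees: 20% of £115,290 = £23,058
Total before cap: £115,290 + £23,058 = £138,348
Cap at £250,200: £138,348 is within the cap, no reduction.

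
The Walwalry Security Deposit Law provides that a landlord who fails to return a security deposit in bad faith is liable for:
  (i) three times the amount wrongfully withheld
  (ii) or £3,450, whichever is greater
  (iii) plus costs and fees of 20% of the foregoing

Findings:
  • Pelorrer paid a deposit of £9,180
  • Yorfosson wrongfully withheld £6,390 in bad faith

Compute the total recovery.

Trebled: 3 × £6,390 = £19,170
Minimum £3,450: £19,170 meets the minimum, no increase.
Costs and fees: 20% of £19,170 = £3,834
Total recovery: £19,170 + £3,834 = £23,004

£23,004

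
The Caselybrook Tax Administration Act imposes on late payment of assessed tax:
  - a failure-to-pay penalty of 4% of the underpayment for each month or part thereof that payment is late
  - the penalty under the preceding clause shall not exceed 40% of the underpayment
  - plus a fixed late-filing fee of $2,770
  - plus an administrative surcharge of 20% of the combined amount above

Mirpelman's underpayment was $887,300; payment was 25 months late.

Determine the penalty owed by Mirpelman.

Penalty: $429,228

Accrued rate: 4% × 25 = 100%, capped at 40% → 40%
Failure-to-pay penalty: 40% of $887,300 = $354,920
Penalty before surcharge: $354,920 + $2,770 = $357,690
Administrative surcharge: 20% of $357,690 = $71,538
Total penalty: $357,690 + $71,538 = $429,228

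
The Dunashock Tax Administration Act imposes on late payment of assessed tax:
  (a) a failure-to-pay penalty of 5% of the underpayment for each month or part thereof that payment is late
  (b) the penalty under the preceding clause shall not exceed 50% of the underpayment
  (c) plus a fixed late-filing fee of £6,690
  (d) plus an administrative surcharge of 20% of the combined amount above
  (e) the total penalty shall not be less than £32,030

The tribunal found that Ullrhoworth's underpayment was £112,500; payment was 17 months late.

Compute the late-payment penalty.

£75,528

Accrued rate: 5% × 17 = 85%, capped at 50% → 50%
Failure-to-pay penalty: 50% of £112,500 = £56,250
Penalty before surcharge: £56,250 + £6,690 = £62,940
Administrative surcharge: 20% of £62,940 = £12,588
Total penalty: £62,940 + £12,588 = £75,528
Minimum £32,030: £75,528 meets the minimum, no increase.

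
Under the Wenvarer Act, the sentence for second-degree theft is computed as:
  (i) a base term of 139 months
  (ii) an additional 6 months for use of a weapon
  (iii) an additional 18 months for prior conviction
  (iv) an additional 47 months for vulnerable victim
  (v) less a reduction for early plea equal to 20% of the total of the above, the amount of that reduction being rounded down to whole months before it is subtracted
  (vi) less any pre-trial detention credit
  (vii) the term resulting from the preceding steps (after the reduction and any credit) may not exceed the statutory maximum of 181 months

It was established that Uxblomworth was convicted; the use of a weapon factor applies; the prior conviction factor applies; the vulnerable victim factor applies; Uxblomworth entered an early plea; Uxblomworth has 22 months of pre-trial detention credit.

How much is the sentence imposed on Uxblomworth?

Sentence: 146 months

Use of a weapon enhancement: +6 months
Prior conviction enhancement: +18 months
Vulnerable victim enhancement: +47 months
Adjusted term: 139 months + 6 months + 18 months + 47 months = 210 months
Early plea reduction: 20% of 210 months = 42 months (rounded down)
After reduction: 210 − 42 = 168 months
Less pre-trial detention credit: 168 months − 22 months = 146 months
Cap at 181 months: 146 months is within the cap, no reduction.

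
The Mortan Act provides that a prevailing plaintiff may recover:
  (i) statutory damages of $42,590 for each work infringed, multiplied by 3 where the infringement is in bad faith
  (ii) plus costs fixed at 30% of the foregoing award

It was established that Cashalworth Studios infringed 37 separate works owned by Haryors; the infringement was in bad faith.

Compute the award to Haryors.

Statutory damages: 37 × $42,590 = $1,575,830
Trebled: 3 × $1,575,830 = $4,727,490
Costs: 30% of $4,727,490 = $1,418,247
Award plus costs: $4,727,490 + $1,418,247 = $6,145,737

$6,145,737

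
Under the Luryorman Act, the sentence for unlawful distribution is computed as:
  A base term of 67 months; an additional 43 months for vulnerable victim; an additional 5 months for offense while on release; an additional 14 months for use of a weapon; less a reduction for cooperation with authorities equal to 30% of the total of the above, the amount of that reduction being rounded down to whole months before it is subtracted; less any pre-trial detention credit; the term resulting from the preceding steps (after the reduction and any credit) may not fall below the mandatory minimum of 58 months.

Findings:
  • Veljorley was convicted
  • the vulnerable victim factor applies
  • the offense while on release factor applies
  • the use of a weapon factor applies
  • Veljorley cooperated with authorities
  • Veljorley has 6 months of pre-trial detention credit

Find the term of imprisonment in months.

Vulnerable victim enhancement: +43 months
Offense while on release enhancement: +5 months
Use of a weapon enhancement: +14 months
Adjusted term: 67 months + 43 months + 5 months + 14 months = 129 months
Cooperation with authorities reduction: 30% of 129 months = 38 months (rounded down)
After reduction: 129 − 38 = 91 months
Less pre-trial detention credit: 91 months − 6 months = 85 months
Minimum 58 months: 85 months meets the minimum, no increase.

Sentence: 85 months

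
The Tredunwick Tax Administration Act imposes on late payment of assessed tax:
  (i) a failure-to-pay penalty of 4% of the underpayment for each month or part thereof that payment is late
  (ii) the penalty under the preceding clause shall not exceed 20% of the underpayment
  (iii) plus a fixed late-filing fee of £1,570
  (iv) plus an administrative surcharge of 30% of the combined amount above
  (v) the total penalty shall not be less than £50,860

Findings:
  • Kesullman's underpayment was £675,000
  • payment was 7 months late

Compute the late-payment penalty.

Accrued rate: 4% × 7 = 28%, capped at 20% → 20%
Failure-to-pay penalty: 20% of £675,000 = £135,000
Penalty before surcharge: £135,000 + £1,570 = £136,570
Administrative surcharge: 30% of £136,570 = £40,971
Total penalty: £136,570 + £40,971 = £177,541
Minimum £50,860: £177,541 meets the minimum, no increase.

£177,541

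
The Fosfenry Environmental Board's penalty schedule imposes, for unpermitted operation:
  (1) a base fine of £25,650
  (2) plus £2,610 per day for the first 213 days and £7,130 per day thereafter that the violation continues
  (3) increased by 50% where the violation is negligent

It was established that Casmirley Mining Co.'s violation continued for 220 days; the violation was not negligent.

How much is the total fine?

£631,490

First 213 days: 213 × £2,610 = £555,930
Remaining days: (220 − 213) × £7,130 = £49,910
Per-day component: £555,930 + £49,910 = £605,840
Base plus per-day: £25,650 + £605,840 = £631,490
The violation was not negligent: no 50% increase.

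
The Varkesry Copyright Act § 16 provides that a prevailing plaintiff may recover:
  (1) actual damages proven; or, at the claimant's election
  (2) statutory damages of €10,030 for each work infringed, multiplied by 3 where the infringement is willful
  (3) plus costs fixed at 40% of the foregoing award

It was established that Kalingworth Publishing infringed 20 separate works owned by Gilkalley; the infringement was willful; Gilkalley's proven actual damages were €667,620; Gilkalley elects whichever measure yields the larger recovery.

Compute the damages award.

€934,668

Statutory damages: 20 × €10,030 = €200,600
Trebled: 3 × €200,600 = €601,800
Greater of actual damages (€667,620) or enhanced statutory damages (€601,800): €667,620
Costs: 40% of €667,620 = €267,048
Award plus costs: €667,620 + €267,048 = €934,668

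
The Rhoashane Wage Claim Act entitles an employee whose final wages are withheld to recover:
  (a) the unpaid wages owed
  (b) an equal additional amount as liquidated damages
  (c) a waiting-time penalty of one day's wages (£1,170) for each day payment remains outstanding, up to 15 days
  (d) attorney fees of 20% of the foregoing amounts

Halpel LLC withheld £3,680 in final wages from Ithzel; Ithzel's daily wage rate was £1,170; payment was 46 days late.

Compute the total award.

£29,892

Liquidated damages (equal amount): £3,680
Penalty days: min(46, 15) = 15
Waiting-time penalty: 15 × £1,170 = £17,550
Subtotal: £3,680 + £3,680 + £17,550 = £24,910
Attorney fees: 20% of £24,910 = £4,982
Total award: £24,910 + £4,982 = £29,892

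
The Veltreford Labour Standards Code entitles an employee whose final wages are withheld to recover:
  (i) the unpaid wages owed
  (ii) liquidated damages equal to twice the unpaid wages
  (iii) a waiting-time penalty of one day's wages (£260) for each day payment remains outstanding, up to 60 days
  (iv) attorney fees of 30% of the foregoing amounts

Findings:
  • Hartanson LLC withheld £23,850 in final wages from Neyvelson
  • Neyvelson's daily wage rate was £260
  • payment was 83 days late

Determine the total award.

Doubled: 2 × £23,850 = £47,700
Penalty days: min(83, 60) = 60
Waiting-time penalty: 60 × £260 = £15,600
Subtotal: £23,850 + £47,700 + £15,600 = £87,150
Attorney fees: 30% of £87,150 = £26,145
Total award: £87,150 + £26,145 = £113,295

Total award: £113,295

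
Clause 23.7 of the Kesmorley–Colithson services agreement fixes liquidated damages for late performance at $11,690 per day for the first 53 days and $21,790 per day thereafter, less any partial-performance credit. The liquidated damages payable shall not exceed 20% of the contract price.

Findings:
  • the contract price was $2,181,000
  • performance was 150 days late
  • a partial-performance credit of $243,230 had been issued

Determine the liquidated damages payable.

First 53 days: 53 × $11,690 = $619,570
Remaining days: (150 − 53) × $21,790 = $2,113,630
Accrued per-day damages: $619,570 + $2,113,630 = $2,733,200
Less partial-performance credit: $2,733,200 − $243,230 = $2,489,970
Cap: 20% of $2,181,000 = $436,200
Cap at $436,200: $2,489,970 exceeds the cap → $436,200

Liquidated damages: $436,200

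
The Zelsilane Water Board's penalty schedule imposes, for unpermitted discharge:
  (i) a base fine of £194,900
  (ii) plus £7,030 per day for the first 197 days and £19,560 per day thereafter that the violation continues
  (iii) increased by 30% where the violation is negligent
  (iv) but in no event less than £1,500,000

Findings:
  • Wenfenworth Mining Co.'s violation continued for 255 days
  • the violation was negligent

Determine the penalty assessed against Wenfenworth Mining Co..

£3,528,577

First 197 days: 197 × £7,030 = £1,384,910
Remaining days: (255 − 197) × £19,560 = £1,134,480
Per-day component: £1,384,910 + £1,134,480 = £2,519,390
Base plus per-day: £194,900 + £2,519,390 = £2,714,290
Enhancement: 30% of £2,714,290 = £814,287
Enhanced fine: £2,714,290 + £814,287 = £3,528,577
Minimum £1,500,000: £3,528,577 meets the minimum, no increase.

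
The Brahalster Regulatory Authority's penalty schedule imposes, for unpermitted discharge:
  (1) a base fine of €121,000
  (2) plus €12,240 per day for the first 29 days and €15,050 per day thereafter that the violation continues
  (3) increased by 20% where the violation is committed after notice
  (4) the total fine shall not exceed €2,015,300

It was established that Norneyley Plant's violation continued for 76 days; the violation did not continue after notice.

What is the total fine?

Civil penalty: €1,183,310

First 29 days: 29 × €12,240 = €354,960
Remaining days: (76 − 29) × €15,050 = €707,350
Per-day component: €354,960 + €707,350 = €1,062,310
Base plus per-day: €121,000 + €1,062,310 = €1,183,310
The violation did not continue after notice: no 20% increase.
Cap at €2,015,300: €1,183,310 is within the cap, no reduction.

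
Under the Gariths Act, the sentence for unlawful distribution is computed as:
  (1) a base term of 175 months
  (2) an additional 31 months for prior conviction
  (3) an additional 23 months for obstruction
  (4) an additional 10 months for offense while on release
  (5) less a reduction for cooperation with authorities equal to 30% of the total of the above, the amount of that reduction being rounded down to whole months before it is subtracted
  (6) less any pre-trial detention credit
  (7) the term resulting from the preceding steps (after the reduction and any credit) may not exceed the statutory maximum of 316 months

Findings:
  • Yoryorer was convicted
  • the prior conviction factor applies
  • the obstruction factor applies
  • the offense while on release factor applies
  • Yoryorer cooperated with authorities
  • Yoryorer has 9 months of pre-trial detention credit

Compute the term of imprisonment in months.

Prior conviction enhancement: +31 months
Obstruction enhancement: +23 months
Offense while on release enhancement: +10 months
Adjusted term: 175 months + 31 months + 23 months + 10 months = 239 months
Cooperation with authorities reduction: 30% of 239 months = 71 months (rounded down)
After reduction: 239 − 71 = 168 months
Less pre-trial detention credit: 168 months − 9 months = 159 months
Cap at 316 months: 159 months is within the cap, no reduction.

159 months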